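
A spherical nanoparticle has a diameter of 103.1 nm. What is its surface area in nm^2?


Radius r = 103.1/2 = 51.55 nm
Surface area SA = 4 * pi * r^2
SA = 4 * pi * (51.55)^2
SA = 33393.9 nm^2

33393.9


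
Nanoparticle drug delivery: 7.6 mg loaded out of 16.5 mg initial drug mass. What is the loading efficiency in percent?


Drug loading efficiency = (drug loaded / drug initial) * 100
DLE = 7.6 / 16.5 * 100
DLE = 0.4606 * 100
DLE = 46.06%

46.06


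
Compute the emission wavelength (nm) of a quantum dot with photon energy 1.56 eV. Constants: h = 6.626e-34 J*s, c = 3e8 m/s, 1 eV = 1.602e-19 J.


Convert energy: E = 1.56 eV = 1.56 * 1.602e-19 = 2.49912e-19 J
lambda = h*c / E = 6.626e-34 * 3e8 / 2.49912e-19
lambda = 7.954e-07 m = 795.4 nm

795.4


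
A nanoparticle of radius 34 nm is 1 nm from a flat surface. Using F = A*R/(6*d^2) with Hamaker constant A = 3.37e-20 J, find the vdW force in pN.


Convert to SI: R = 34 nm = 3.4e-08 m, d = 1 nm = 1e-09 m
F = A * R / (6 * d^2)
F = 3.37e-20 * 3.4e-08 / (6 * (1e-09)^2)
F = 1.90967e-10 N = 190.967 pN

190.967


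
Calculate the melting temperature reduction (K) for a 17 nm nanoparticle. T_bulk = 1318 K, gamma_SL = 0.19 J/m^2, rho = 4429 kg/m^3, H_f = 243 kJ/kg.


Radius R = 17/2 = 8.5 nm = 8.5e-09 m
Convert H_f = 243 kJ/kg = 243000 J/kg
dT = 2 * gamma_SL * T_bulk / (rho * H_f * R)
dT = 2 * 0.19 * 1318 / (4429 * 243000 * 8.5e-09)
dT = 54.7 K

54.7


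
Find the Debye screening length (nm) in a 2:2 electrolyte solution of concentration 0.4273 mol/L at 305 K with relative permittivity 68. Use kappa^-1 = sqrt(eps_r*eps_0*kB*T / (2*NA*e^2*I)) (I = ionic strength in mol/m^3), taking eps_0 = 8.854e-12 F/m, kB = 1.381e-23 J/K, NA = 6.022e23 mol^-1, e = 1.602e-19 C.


Ionic strength I = 0.4273 * 2^2 * 1000 = 1709.2 mol/m^3
kappa^-1 = sqrt(68 * 8.854e-12 * 1.381e-23 * 305 / (2 * 6.022e23 * (1.602e-19)^2 * 1709.2))
kappa^-1 = 0.219 nm

0.219


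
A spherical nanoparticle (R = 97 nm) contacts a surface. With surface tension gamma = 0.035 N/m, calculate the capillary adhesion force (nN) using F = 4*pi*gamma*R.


Convert radius: R = 97 nm = 9.7e-08 m
F = 4 * pi * gamma * R
F = 4 * pi * 0.035 * 9.7e-08
F = 4.26628e-08 N = 42.6628 nN

42.6628


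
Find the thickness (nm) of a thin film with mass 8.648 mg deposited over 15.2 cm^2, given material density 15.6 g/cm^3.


Convert: m = 8.648 mg = 8.6480e-06 kg, A = 15.2 cm^2 = 1.5200e-03 m^2, rho = 15.6 g/cm^3 = 15600 kg/m^3
t = m / (A * rho)
t = 8.6480e-06 / (1.5200e-03 * 15600)
t = 3.6471e-07 m = 364.7 nm

364.7


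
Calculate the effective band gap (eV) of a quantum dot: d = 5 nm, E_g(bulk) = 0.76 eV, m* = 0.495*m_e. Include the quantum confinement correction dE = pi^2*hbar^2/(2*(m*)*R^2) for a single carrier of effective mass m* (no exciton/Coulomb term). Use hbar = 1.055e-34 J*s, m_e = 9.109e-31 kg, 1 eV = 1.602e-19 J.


Radius R = 5/2 nm = 2.5e-09 m
Confinement energy dE = pi^2 * hbar^2 / (2 * m_eff * m_e * R^2)
dE = pi^2 * (1.055e-34)^2 / (2 * 0.495 * 9.109e-31 * (2.5e-09)^2) J, divided by 1.602e-19 J/eV
dE = 0.1217 eV
Total band gap = E_g(bulk) + dE = 0.76 + 0.1217 = 0.8817 eV

0.8817


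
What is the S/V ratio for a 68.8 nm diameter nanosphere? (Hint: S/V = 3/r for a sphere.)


Radius r = 68.8/2 = 34.4 nm
S/V = 3 / r = 3 / 34.4
S/V = 0.0872 nm^-1

0.0872


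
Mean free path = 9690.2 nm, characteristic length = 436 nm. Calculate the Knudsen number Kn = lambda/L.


Knudsen number Kn = lambda / L
Kn = 9690.2 / 436
Kn = 22.2252

22.2252


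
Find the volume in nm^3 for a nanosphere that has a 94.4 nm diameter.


Radius r = 94.4/2 = 47.2 nm
Volume V = (4/3) * pi * r^3
V = (4/3) * pi * (47.2)^3
V = 440468.25 nm^3

440468.25


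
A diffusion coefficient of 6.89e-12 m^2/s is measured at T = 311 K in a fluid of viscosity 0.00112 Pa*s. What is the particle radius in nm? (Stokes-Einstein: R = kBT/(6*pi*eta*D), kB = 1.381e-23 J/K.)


Stokes-Einstein: R = kB*T / (6*pi*eta*D)
R = 1.381e-23 * 311 / (6 * pi * 0.00112 * 6.89e-12)
R = 2.95268e-08 m = 29.53 nm

29.53


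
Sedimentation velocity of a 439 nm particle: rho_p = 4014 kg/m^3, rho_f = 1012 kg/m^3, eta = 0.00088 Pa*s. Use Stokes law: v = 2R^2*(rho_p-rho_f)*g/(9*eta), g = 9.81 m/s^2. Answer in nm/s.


Radius R = 439/2 nm = 2.195e-07 m
Density difference = 4014 - 1012 = 3002 kg/m^3
v = 2 * R^2 * (rho_p - rho_f) * g / (9 * eta)
v = 2 * (2.195e-07)^2 * 3002 * 9.81 / (9 * 0.00088)
v = 3.58306e-07 m/s = 358.3056 nm/s

358.3056


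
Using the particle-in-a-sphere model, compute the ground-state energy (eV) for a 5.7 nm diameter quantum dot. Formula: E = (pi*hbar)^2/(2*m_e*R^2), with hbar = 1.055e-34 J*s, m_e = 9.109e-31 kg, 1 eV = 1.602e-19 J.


Radius R = 5.7/2 = 2.85 nm = 2.85e-09 m
E = (pi * 1.055e-34)^2 / (2 * 9.109e-31 * (2.85e-09)^2)
E(J) = 7.42359e-21
E = E(J) / 1.602e-19 = 0.0463 eV

0.0463


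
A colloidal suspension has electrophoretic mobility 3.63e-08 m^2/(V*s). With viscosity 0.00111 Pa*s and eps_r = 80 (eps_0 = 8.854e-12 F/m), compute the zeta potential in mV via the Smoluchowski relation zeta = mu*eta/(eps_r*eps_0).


Smoluchowski equation: zeta = mu * eta / (eps_r * eps_0)
zeta = 3.63e-08 * 0.00111 / (80 * 8.854e-12)
zeta = 0.056885 V = 56.89 mV

56.89


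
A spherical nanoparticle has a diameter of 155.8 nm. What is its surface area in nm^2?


Radius r = 155.8/2 = 77.9 nm
Surface area SA = 4 * pi * r^2
SA = 4 * pi * (77.9)^2
SA = 76257.89 nm^2

76257.89


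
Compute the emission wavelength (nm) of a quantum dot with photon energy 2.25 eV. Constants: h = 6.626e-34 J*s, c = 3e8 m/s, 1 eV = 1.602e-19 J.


Convert energy: E = 2.25 eV = 2.25 * 1.602e-19 = 3.6045e-19 J
lambda = h*c / E = 6.626e-34 * 3e8 / 3.6045e-19
lambda = 5.51477e-07 m = 551.5 nm

551.5


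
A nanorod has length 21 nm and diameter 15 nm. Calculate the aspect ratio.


Aspect ratio AR = length / diameter
AR = 21 / 15
AR = 1.4

1.4


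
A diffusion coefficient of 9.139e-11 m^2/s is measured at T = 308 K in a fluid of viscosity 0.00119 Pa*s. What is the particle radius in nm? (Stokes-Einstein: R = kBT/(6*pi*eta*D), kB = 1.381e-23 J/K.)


Stokes-Einstein: R = kB*T / (6*pi*eta*D)
R = 1.381e-23 * 308 / (6 * pi * 0.00119 * 9.139e-11)
R = 2.0749e-09 m = 2.07 nm

2.07


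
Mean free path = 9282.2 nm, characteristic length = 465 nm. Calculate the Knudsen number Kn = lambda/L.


Knudsen number Kn = lambda / L
Kn = 9282.2 / 465
Kn = 19.9617

19.9617


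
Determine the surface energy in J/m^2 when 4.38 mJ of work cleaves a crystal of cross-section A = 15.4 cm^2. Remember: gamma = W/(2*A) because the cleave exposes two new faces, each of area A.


Convert: A = 15.4 cm^2 = 0.00154 m^2, W = 4.38 mJ = 0.00438 J
Cleaving exposes two faces of area A, so total new surface = 2*A and gamma = W / (2*A)
gamma = 0.00438 / (2 * 0.00154)
gamma = 1.422 J/m^2

1.422


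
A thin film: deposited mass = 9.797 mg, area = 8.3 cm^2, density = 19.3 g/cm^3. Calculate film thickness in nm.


Convert: m = 9.797 mg = 9.7970e-06 kg, A = 8.3 cm^2 = 8.3000e-04 m^2, rho = 19.3 g/cm^3 = 19300 kg/m^3
t = m / (A * rho)
t = 9.7970e-06 / (8.3000e-04 * 19300)
t = 6.1159e-07 m = 611.6 nm

611.6


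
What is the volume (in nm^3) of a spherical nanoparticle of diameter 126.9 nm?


Radius r = 126.9/2 = 63.45 nm
Volume V = (4/3) * pi * r^3
V = (4/3) * pi * (63.45)^3
V = 1069999.29 nm^3

1069999.29


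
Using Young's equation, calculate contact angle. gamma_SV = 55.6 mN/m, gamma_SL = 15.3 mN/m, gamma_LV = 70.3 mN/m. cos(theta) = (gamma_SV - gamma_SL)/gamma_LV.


cos(theta) = (gamma_SV - gamma_SL) / gamma_LV
cos(theta) = (55.6 - 15.3) / 70.3
cos(theta) = 0.573257
theta = arccos(0.573257) = 55.02 degrees

55.02


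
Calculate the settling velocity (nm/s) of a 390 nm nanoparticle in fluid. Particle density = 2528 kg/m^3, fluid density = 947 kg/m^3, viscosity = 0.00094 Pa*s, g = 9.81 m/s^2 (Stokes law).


Radius R = 390/2 nm = 1.95e-07 m
Density difference = 2528 - 947 = 1581 kg/m^3
v = 2 * R^2 * (rho_p - rho_f) * g / (9 * eta)
v = 2 * (1.95e-07)^2 * 1581 * 9.81 / (9 * 0.00094)
v = 1.39421e-07 m/s = 139.4215 nm/s

139.4215


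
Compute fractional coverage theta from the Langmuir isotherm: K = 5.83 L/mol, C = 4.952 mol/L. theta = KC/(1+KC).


Langmuir isotherm: theta = K*C / (1 + K*C)
K*C = 5.83 * 4.952 = 28.87016
theta = 28.87016 / (1 + 28.87016) = 28.87016 / 29.87016
theta = 0.9665

0.9665


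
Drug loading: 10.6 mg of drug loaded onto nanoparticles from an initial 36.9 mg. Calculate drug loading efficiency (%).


Drug loading efficiency = (drug loaded / drug initial) * 100
DLE = 10.6 / 36.9 * 100
DLE = 0.2873 * 100
DLE = 28.73%

28.73


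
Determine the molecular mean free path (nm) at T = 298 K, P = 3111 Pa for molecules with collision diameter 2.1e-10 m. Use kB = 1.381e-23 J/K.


Mean free path: lambda = kB*T / (sqrt(2) * pi * d^2 * P)
lambda = 1.381e-23 * 298 / (sqrt(2) * pi * (2.1e-10)^2 * 3111)
lambda = 6.7516e-06 m
lambda = 6751.6 nm

6751.6


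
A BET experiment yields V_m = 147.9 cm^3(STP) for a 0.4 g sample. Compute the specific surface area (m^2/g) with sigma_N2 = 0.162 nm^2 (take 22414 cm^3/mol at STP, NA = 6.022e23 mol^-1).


Number of moles in monolayer = V_m / 22414 = 147.9 / 22414 = 0.00659855
Number of molecules = moles * NA = 0.00659855 * 6.022e23
SA = molecules * sigma / mass
SA = (147.9 / 22414) * 6.022e23 * 0.162e-18 / 0.4
SA = 1609.3 m^2/g

1609.3


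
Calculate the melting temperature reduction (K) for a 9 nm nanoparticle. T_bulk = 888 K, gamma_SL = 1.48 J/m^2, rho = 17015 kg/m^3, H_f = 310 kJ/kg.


Radius R = 9/2 = 4.5 nm = 4.5e-09 m
Convert H_f = 310 kJ/kg = 310000 J/kg
dT = 2 * gamma_SL * T_bulk / (rho * H_f * R)
dT = 2 * 1.48 * 888 / (17015 * 310000 * 4.5e-09)
dT = 110.7 K

110.7


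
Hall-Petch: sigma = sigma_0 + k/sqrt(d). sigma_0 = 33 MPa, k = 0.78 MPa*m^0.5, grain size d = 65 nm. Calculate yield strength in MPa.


d = 65 nm = 6.5e-08 m
sqrt(d) = 0.000254951
Hall-Petch contribution = k / sqrt(d) = 0.78 / 0.000254951 = 3059.4 MPa
sigma = sigma_0 + k/sqrt(d) = 33 + 3059.4 = 3092.4 MPa

3092.4


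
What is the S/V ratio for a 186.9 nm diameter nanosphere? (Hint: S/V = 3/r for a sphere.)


Radius r = 186.9/2 = 93.45 nm
S/V = 3 / r = 3 / 93.45
S/V = 0.0321 nm^-1

0.0321


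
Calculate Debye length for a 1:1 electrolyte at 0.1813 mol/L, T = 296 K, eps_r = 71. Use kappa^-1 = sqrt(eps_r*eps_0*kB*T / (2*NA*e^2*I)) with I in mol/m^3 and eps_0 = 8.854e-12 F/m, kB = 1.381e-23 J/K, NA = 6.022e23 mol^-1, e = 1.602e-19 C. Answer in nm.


Ionic strength I = 0.1813 * 1^2 * 1000 = 181.3 mol/m^3
kappa^-1 = sqrt(71 * 8.854e-12 * 1.381e-23 * 296 / (2 * 6.022e23 * (1.602e-19)^2 * 181.3))
kappa^-1 = 0.677 nm

0.677


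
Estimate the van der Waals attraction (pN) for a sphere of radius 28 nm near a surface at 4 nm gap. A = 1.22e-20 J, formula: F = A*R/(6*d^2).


Convert to SI: R = 28 nm = 2.8e-08 m, d = 4 nm = 4e-09 m
F = A * R / (6 * d^2)
F = 1.22e-20 * 2.8e-08 / (6 * (4e-09)^2)
F = 3.55833e-12 N = 3.558 pN

3.558


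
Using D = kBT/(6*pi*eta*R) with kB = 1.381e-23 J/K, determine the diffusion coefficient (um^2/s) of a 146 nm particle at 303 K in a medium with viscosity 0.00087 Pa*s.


Radius R = 146/2 = 73 nm = 7.3e-08 m
D = kB*T / (6*pi*eta*R)
D = 1.381e-23 * 303 / (6 * pi * 0.00087 * 7.3e-08)
D = 3.49537e-12 m^2/s = 3.495 um^2/s

3.495


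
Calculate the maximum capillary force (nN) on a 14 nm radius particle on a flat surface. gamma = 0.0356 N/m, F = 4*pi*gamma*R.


Convert radius: R = 14 nm = 1.4e-08 m
F = 4 * pi * gamma * R
F = 4 * pi * 0.0356 * 1.4e-08
F = 6.26308e-09 N = 6.2631 nN

6.2631


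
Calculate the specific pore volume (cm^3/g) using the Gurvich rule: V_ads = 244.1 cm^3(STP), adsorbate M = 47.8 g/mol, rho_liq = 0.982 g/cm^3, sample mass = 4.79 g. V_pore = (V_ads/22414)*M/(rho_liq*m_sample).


Moles adsorbed n = V_ads / 22414 = 244.1 / 22414 = 1.089051e-02 mol
Liquid volume V_liq = n * M / rho_liq = 1.089051e-02 * 47.8 / 0.982 = 0.53011 cm^3
Specific pore volume V_pore = V_liq / m_sample = 0.53011 / 4.79
V_pore = 0.1107 cm^3/g

0.1107


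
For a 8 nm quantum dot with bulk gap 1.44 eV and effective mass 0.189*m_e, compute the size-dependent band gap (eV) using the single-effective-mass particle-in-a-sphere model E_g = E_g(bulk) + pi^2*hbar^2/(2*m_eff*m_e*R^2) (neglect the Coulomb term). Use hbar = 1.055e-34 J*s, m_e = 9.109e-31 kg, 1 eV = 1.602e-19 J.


Radius R = 8/2 nm = 4e-09 m
Confinement energy dE = pi^2 * hbar^2 / (2 * m_eff * m_e * R^2)
dE = pi^2 * (1.055e-34)^2 / (2 * 0.189 * 9.109e-31 * (4e-09)^2) J, divided by 1.602e-19 J/eV
dE = 0.1245 eV
Total band gap = E_g(bulk) + dE = 1.44 + 0.1245 = 1.5645 eV

1.5645


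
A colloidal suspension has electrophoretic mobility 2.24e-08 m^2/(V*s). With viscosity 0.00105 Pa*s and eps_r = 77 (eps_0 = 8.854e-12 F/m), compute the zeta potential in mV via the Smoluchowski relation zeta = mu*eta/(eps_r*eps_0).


Smoluchowski equation: zeta = mu * eta / (eps_r * eps_0)
zeta = 2.24e-08 * 0.00105 / (77 * 8.854e-12)
zeta = 0.034499 V = 34.5 mV

34.5


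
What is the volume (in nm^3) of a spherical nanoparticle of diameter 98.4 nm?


Radius r = 98.4/2 = 49.2 nm
Volume V = (4/3) * pi * r^3
V = (4/3) * pi * (49.2)^3
V = 498866.01 nm^3

498866.01


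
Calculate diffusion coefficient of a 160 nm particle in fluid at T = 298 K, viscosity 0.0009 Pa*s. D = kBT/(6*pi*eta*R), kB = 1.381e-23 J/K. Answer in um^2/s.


Radius R = 160/2 = 80 nm = 8e-08 m
D = kB*T / (6*pi*eta*R)
D = 1.381e-23 * 298 / (6 * pi * 0.0009 * 8e-08)
D = 3.03233e-12 m^2/s = 3.032 um^2/s

3.032


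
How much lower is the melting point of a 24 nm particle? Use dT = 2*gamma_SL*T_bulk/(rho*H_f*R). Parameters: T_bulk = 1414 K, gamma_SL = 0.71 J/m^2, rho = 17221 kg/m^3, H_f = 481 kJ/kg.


Radius R = 24/2 = 12 nm = 1.2e-08 m
Convert H_f = 481 kJ/kg = 481000 J/kg
dT = 2 * gamma_SL * T_bulk / (rho * H_f * R)
dT = 2 * 0.71 * 1414 / (17221 * 481000 * 1.2e-08)
dT = 20.2 K

20.2


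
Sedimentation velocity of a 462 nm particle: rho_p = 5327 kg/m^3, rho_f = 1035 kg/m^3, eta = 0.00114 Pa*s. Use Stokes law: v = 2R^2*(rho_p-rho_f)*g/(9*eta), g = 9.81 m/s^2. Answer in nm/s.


Radius R = 462/2 nm = 2.31e-07 m
Density difference = 5327 - 1035 = 4292 kg/m^3
v = 2 * R^2 * (rho_p - rho_f) * g / (9 * eta)
v = 2 * (2.31e-07)^2 * 4292 * 9.81 / (9 * 0.00114)
v = 4.37961e-07 m/s = 437.9609 nm/s

437.9609


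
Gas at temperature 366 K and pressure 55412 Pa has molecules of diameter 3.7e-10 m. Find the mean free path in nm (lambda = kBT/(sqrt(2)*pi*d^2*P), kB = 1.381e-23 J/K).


Mean free path: lambda = kB*T / (sqrt(2) * pi * d^2 * P)
lambda = 1.381e-23 * 366 / (sqrt(2) * pi * (3.7e-10)^2 * 55412)
lambda = 1.49969e-07 m
lambda = 149.97 nm

149.97


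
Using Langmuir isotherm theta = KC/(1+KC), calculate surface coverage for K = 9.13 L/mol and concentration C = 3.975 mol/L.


Langmuir isotherm: theta = K*C / (1 + K*C)
K*C = 9.13 * 3.975 = 36.29175
theta = 36.29175 / (1 + 36.29175) = 36.29175 / 37.29175
theta = 0.9732

0.9732


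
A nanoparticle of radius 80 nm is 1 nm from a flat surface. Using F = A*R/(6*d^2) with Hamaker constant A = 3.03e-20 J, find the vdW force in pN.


Convert to SI: R = 80 nm = 8e-08 m, d = 1 nm = 1e-09 m
F = A * R / (6 * d^2)
F = 3.03e-20 * 8e-08 / (6 * (1e-09)^2)
F = 4.04e-10 N = 404.0 pN

404.0


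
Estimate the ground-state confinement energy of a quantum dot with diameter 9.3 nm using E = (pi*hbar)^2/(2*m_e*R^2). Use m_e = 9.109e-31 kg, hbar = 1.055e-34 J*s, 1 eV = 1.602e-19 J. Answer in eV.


Radius R = 9.3/2 = 4.65 nm = 4.65e-09 m
E = (pi * 1.055e-34)^2 / (2 * 9.109e-31 * (4.65e-09)^2)
E(J) = 2.78868e-21
E = E(J) / 1.602e-19 = 0.0174 eV

0.0174


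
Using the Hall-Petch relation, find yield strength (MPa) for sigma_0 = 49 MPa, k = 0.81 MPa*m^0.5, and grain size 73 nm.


d = 73 nm = 7.3e-08 m
sqrt(d) = 0.0002701851
Hall-Petch contribution = k / sqrt(d) = 0.81 / 0.0002701851 = 2997.9 MPa
sigma = sigma_0 + k/sqrt(d) = 49 + 2997.9 = 3046.9 MPa

3046.9


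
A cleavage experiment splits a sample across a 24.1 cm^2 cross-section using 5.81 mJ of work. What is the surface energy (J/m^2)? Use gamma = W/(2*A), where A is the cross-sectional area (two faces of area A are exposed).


Convert: A = 24.1 cm^2 = 0.00241 m^2, W = 5.81 mJ = 0.00581 J
Cleaving exposes two faces of area A, so total new surface = 2*A and gamma = W / (2*A)
gamma = 0.00581 / (2 * 0.00241)
gamma = 1.205 J/m^2

1.205


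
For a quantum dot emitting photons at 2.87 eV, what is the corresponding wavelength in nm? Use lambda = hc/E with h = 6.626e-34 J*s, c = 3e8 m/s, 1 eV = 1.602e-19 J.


Convert energy: E = 2.87 eV = 2.87 * 1.602e-19 = 4.59774e-19 J
lambda = h*c / E = 6.626e-34 * 3e8 / 4.59774e-19
lambda = 4.32343e-07 m = 432.3 nm

432.3


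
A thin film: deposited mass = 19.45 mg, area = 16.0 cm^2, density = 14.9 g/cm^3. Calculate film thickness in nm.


Convert: m = 19.45 mg = 1.9450e-05 kg, A = 16.0 cm^2 = 1.6000e-03 m^2, rho = 14.9 g/cm^3 = 14900 kg/m^3
t = m / (A * rho)
t = 1.9450e-05 / (1.6000e-03 * 14900)
t = 8.1586e-07 m = 815.9 nm

815.9


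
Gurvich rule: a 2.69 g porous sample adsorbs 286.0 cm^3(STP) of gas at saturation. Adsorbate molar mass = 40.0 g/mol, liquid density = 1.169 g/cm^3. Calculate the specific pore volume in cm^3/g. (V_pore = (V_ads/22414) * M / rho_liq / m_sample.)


Moles adsorbed n = V_ads / 22414 = 286.0 / 22414 = 1.275988e-02 mol
Liquid volume V_liq = n * M / rho_liq = 1.275988e-02 * 40.0 / 1.169 = 0.43661 cm^3
Specific pore volume V_pore = V_liq / m_sample = 0.43661 / 2.69
V_pore = 0.1623 cm^3/g

0.1623


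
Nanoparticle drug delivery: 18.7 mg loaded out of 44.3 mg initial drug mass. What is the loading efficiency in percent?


Drug loading efficiency = (drug loaded / drug initial) * 100
DLE = 18.7 / 44.3 * 100
DLE = 0.4221 * 100
DLE = 42.21%

42.21


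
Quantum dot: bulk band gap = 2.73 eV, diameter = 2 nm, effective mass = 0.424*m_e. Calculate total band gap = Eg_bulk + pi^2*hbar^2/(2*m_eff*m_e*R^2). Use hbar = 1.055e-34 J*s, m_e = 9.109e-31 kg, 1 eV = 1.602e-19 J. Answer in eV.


Radius R = 2/2 nm = 1e-09 m
Confinement energy dE = pi^2 * hbar^2 / (2 * m_eff * m_e * R^2)
dE = pi^2 * (1.055e-34)^2 / (2 * 0.424 * 9.109e-31 * (1e-09)^2) J, divided by 1.602e-19 J/eV
dE = 0.8877 eV
Total band gap = E_g(bulk) + dE = 2.73 + 0.8877 = 3.6177 eV

3.6177


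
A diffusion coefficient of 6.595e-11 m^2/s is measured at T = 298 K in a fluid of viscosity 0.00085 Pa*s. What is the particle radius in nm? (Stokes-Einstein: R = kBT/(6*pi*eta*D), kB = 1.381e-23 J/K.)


Stokes-Einstein: R = kB*T / (6*pi*eta*D)
R = 1.381e-23 * 298 / (6 * pi * 0.00085 * 6.595e-11)
R = 3.89471e-09 m = 3.89 nm

3.89


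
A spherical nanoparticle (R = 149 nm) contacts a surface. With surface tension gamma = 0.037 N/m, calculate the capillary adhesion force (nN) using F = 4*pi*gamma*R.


Convert radius: R = 149 nm = 1.49e-07 m
F = 4 * pi * gamma * R
F = 4 * pi * 0.037 * 1.49e-07
F = 6.92784e-08 N = 69.2784 nN

69.2784


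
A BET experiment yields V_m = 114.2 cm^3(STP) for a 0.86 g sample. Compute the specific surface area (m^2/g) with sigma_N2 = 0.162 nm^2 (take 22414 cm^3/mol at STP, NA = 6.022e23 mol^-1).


Number of moles in monolayer = V_m / 22414 = 114.2 / 22414 = 0.00509503
Number of molecules = moles * NA = 0.00509503 * 6.022e23
SA = molecules * sigma / mass
SA = (114.2 / 22414) * 6.022e23 * 0.162e-18 / 0.86
SA = 578.0 m^2/g

578.0


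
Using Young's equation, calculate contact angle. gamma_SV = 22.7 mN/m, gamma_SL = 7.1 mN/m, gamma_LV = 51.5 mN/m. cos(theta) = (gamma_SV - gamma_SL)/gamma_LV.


cos(theta) = (gamma_SV - gamma_SL) / gamma_LV
cos(theta) = (22.7 - 7.1) / 51.5
cos(theta) = 0.302913
theta = arccos(0.302913) = 72.37 degrees

72.37


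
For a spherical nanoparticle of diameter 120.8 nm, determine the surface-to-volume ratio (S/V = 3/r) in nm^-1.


Radius r = 120.8/2 = 60.4 nm
S/V = 3 / r = 3 / 60.4
S/V = 0.0497 nm^-1

0.0497


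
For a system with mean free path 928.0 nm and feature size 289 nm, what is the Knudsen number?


Knudsen number Kn = lambda / L
Kn = 928.0 / 289
Kn = 3.2111

3.2111


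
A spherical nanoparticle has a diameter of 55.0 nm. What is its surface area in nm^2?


Radius r = 55.0/2 = 27.5 nm
Surface area SA = 4 * pi * r^2
SA = 4 * pi * (27.5)^2
SA = 9503.32 nm^2

9503.32


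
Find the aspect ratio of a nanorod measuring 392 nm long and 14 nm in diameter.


Aspect ratio AR = length / diameter
AR = 392 / 14
AR = 28.0

28.0


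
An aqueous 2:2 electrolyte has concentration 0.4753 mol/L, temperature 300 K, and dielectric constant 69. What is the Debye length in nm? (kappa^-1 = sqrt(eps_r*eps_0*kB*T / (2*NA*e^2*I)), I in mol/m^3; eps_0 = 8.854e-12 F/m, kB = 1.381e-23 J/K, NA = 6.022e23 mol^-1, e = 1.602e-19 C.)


Ionic strength I = 0.4753 * 2^2 * 1000 = 1901.2 mol/m^3
kappa^-1 = sqrt(69 * 8.854e-12 * 1.381e-23 * 300 / (2 * 6.022e23 * (1.602e-19)^2 * 1901.2))
kappa^-1 = 0.208 nm

0.208


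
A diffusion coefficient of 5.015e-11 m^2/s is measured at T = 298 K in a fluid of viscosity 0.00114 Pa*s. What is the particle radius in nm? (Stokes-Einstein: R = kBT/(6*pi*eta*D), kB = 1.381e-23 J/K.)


Stokes-Einstein: R = kB*T / (6*pi*eta*D)
R = 1.381e-23 * 298 / (6 * pi * 0.00114 * 5.015e-11)
R = 3.81885e-09 m = 3.82 nm

3.82


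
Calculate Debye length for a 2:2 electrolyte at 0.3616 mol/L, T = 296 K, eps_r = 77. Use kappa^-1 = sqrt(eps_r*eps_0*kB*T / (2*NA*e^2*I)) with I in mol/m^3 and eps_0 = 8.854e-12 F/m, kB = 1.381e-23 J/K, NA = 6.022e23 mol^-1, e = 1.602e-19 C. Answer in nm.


Ionic strength I = 0.3616 * 2^2 * 1000 = 1446.4 mol/m^3
kappa^-1 = sqrt(77 * 8.854e-12 * 1.381e-23 * 296 / (2 * 6.022e23 * (1.602e-19)^2 * 1446.4))
kappa^-1 = 0.25 nm

0.25


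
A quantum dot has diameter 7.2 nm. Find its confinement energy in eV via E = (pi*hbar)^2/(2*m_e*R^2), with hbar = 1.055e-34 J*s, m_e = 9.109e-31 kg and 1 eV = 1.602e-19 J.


Radius R = 7.2/2 = 3.6 nm = 3.6e-09 m
E = (pi * 1.055e-34)^2 / (2 * 9.109e-31 * (3.6e-09)^2)
E(J) = 4.65263e-21
E = E(J) / 1.602e-19 = 0.029 eV

0.029


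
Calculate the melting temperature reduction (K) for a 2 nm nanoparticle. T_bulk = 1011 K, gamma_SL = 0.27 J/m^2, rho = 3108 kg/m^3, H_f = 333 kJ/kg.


Radius R = 2/2 = 1 nm = 1e-09 m
Convert H_f = 333 kJ/kg = 333000 J/kg
dT = 2 * gamma_SL * T_bulk / (rho * H_f * R)
dT = 2 * 0.27 * 1011 / (3108 * 333000 * 1e-09)
dT = 527.5 K

527.5


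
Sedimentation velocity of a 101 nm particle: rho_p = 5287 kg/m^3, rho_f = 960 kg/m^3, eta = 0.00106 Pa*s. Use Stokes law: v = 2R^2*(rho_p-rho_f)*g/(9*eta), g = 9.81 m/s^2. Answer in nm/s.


Radius R = 101/2 nm = 5.05e-08 m
Density difference = 5287 - 960 = 4327 kg/m^3
v = 2 * R^2 * (rho_p - rho_f) * g / (9 * eta)
v = 2 * (5.05e-08)^2 * 4327 * 9.81 / (9 * 0.00106)
v = 2.26945e-08 m/s = 22.6945 nm/s

22.6945


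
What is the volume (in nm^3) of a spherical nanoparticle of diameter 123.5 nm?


Radius r = 123.5/2 = 61.75 nm
Volume V = (4/3) * pi * r^3
V = (4/3) * pi * (61.75)^3
V = 986278.34 nm^3

986278.34


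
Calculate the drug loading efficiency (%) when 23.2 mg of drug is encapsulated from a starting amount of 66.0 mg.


Drug loading efficiency = (drug loaded / drug initial) * 100
DLE = 23.2 / 66.0 * 100
DLE = 0.3515 * 100
DLE = 35.15%

35.15


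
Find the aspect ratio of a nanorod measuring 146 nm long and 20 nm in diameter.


Aspect ratio AR = length / diameter
AR = 146 / 20
AR = 7.3

7.3


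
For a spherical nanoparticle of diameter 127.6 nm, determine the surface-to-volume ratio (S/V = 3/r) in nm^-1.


Radius r = 127.6/2 = 63.8 nm
S/V = 3 / r = 3 / 63.8
S/V = 0.047 nm^-1

0.047


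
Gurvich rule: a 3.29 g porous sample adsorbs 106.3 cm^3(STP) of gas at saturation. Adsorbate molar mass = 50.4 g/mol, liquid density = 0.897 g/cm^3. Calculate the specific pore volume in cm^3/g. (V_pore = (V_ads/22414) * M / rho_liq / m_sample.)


Moles adsorbed n = V_ads / 22414 = 106.3 / 22414 = 4.742572e-03 mol
Liquid volume V_liq = n * M / rho_liq = 4.742572e-03 * 50.4 / 0.897 = 0.26647 cm^3
Specific pore volume V_pore = V_liq / m_sample = 0.26647 / 3.29
V_pore = 0.081 cm^3/g

0.081


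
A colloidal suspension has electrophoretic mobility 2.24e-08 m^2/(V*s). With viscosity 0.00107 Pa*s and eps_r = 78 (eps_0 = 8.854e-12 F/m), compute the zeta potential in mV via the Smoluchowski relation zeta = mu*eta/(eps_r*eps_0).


Smoluchowski equation: zeta = mu * eta / (eps_r * eps_0)
zeta = 2.24e-08 * 0.00107 / (78 * 8.854e-12)
zeta = 0.034705 V = 34.71 mV

34.71


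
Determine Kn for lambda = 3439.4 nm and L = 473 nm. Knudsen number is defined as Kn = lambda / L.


Knudsen number Kn = lambda / L
Kn = 3439.4 / 473
Kn = 7.2715

7.2715


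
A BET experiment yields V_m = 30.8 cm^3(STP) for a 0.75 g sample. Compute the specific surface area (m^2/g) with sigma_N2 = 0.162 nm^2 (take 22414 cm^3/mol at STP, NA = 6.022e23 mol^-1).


Number of moles in monolayer = V_m / 22414 = 30.8 / 22414 = 0.00137414
Number of molecules = moles * NA = 0.00137414 * 6.022e23
SA = molecules * sigma / mass
SA = (30.8 / 22414) * 6.022e23 * 0.162e-18 / 0.75
SA = 178.7 m^2/g

178.7


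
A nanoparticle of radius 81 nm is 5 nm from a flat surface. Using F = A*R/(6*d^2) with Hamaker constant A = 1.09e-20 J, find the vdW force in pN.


Convert to SI: R = 81 nm = 8.1e-08 m, d = 5 nm = 5e-09 m
F = A * R / (6 * d^2)
F = 1.09e-20 * 8.1e-08 / (6 * (5e-09)^2)
F = 5.886e-12 N = 5.886 pN

5.886


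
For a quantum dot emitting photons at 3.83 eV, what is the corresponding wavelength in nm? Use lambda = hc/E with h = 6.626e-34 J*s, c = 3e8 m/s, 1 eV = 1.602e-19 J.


Convert energy: E = 3.83 eV = 3.83 * 1.602e-19 = 6.13566e-19 J
lambda = h*c / E = 6.626e-34 * 3e8 / 6.13566e-19
lambda = 3.23975e-07 m = 324.0 nm

324.0


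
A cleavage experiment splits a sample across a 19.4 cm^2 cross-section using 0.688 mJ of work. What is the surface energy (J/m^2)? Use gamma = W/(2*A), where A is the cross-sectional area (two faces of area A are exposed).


Convert: A = 19.4 cm^2 = 0.00194 m^2, W = 0.688 mJ = 0.000688 J
Cleaving exposes two faces of area A, so total new surface = 2*A and gamma = W / (2*A)
gamma = 0.000688 / (2 * 0.00194)
gamma = 0.177 J/m^2

0.177


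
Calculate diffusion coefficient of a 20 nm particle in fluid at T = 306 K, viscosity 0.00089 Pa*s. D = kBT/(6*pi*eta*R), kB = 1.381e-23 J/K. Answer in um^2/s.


Radius R = 20/2 = 10 nm = 1e-08 m
D = kB*T / (6*pi*eta*R)
D = 1.381e-23 * 306 / (6 * pi * 0.00089 * 1e-08)
D = 2.51898e-11 m^2/s = 25.19 um^2/s

25.19


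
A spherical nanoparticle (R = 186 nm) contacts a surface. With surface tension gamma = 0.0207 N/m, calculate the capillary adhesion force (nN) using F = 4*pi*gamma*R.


Convert radius: R = 186 nm = 1.86e-07 m
F = 4 * pi * gamma * R
F = 4 * pi * 0.0207 * 1.86e-07
F = 4.8383e-08 N = 48.383 nN

48.383


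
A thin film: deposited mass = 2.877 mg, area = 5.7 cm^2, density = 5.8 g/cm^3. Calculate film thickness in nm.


Convert: m = 2.877 mg = 2.8770e-06 kg, A = 5.7 cm^2 = 5.7000e-04 m^2, rho = 5.8 g/cm^3 = 5800 kg/m^3
t = m / (A * rho)
t = 2.8770e-06 / (5.7000e-04 * 5800)
t = 8.7024e-07 m = 870.2 nm

870.2


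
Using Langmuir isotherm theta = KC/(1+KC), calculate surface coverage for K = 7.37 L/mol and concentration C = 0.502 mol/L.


Langmuir isotherm: theta = K*C / (1 + K*C)
K*C = 7.37 * 0.502 = 3.69974
theta = 3.69974 / (1 + 3.69974) = 3.69974 / 4.69974
theta = 0.7872

0.7872


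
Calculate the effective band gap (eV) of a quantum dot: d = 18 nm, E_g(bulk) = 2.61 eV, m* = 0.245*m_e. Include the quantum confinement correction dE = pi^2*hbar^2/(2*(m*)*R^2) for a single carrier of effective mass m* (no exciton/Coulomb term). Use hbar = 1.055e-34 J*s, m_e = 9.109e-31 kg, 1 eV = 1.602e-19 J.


Radius R = 18/2 nm = 9e-09 m
Confinement energy dE = pi^2 * hbar^2 / (2 * m_eff * m_e * R^2)
dE = pi^2 * (1.055e-34)^2 / (2 * 0.245 * 9.109e-31 * (9e-09)^2) J, divided by 1.602e-19 J/eV
dE = 0.019 eV
Total band gap = E_g(bulk) + dE = 2.61 + 0.019 = 2.629 eV

2.629


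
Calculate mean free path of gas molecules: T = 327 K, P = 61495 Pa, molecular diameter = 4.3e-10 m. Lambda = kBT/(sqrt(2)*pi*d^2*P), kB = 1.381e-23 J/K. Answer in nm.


Mean free path: lambda = kB*T / (sqrt(2) * pi * d^2 * P)
lambda = 1.381e-23 * 327 / (sqrt(2) * pi * (4.3e-10)^2 * 61495)
lambda = 8.93922e-08 m
lambda = 89.39 nm

89.39


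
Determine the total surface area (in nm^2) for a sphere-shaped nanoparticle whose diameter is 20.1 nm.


Radius r = 20.1/2 = 10.05 nm
Surface area SA = 4 * pi * r^2
SA = 4 * pi * (10.05)^2
SA = 1269.23 nm^2

1269.23


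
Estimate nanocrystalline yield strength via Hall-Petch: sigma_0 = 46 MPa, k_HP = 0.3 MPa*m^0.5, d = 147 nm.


d = 147 nm = 1.47e-07 m
sqrt(d) = 0.0003834058
Hall-Petch contribution = k / sqrt(d) = 0.3 / 0.0003834058 = 782.5 MPa
sigma = sigma_0 + k/sqrt(d) = 46 + 782.5 = 828.5 MPa

828.5


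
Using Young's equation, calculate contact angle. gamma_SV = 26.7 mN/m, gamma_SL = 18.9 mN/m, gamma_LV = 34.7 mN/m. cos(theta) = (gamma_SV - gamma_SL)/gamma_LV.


cos(theta) = (gamma_SV - gamma_SL) / gamma_LV
cos(theta) = (26.7 - 18.9) / 34.7
cos(theta) = 0.224784
theta = arccos(0.224784) = 77.01 degrees

77.01


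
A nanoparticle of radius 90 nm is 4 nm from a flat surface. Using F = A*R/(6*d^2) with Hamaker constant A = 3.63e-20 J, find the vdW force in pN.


Convert to SI: R = 90 nm = 9e-08 m, d = 4 nm = 4e-09 m
F = A * R / (6 * d^2)
F = 3.63e-20 * 9e-08 / (6 * (4e-09)^2)
F = 3.40313e-11 N = 34.031 pN

34.031


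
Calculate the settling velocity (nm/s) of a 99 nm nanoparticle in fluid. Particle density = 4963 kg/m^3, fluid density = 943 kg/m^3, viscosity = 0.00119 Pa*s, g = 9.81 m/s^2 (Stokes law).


Radius R = 99/2 nm = 4.95e-08 m
Density difference = 4963 - 943 = 4020 kg/m^3
v = 2 * R^2 * (rho_p - rho_f) * g / (9 * eta)
v = 2 * (4.95e-08)^2 * 4020 * 9.81 / (9 * 0.00119)
v = 1.80445e-08 m/s = 18.0445 nm/s

18.0445


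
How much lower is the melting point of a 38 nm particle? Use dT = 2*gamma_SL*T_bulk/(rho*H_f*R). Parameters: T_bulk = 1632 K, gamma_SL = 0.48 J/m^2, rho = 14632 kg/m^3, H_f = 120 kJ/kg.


Radius R = 38/2 = 19 nm = 1.9e-08 m
Convert H_f = 120 kJ/kg = 120000 J/kg
dT = 2 * gamma_SL * T_bulk / (rho * H_f * R)
dT = 2 * 0.48 * 1632 / (14632 * 120000 * 1.9e-08)
dT = 47.0 K

47.0


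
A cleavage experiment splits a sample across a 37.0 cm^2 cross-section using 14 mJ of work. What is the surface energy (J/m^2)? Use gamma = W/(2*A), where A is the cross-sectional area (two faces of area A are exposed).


Convert: A = 37.0 cm^2 = 0.0037 m^2, W = 14 mJ = 0.014 J
Cleaving exposes two faces of area A, so total new surface = 2*A and gamma = W / (2*A)
gamma = 0.014 / (2 * 0.0037)
gamma = 1.892 J/m^2

1.892


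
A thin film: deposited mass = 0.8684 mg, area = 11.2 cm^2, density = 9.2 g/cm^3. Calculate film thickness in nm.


Convert: m = 0.8684 mg = 8.6840e-07 kg, A = 11.2 cm^2 = 1.1200e-03 m^2, rho = 9.2 g/cm^3 = 9200 kg/m^3
t = m / (A * rho)
t = 8.6840e-07 / (1.1200e-03 * 9200)
t = 8.4278e-08 m = 84.3 nm

84.3


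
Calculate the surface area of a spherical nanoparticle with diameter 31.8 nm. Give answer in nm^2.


Radius r = 31.8/2 = 15.9 nm
Surface area SA = 4 * pi * r^2
SA = 4 * pi * (15.9)^2
SA = 3176.9 nm^2

3176.9


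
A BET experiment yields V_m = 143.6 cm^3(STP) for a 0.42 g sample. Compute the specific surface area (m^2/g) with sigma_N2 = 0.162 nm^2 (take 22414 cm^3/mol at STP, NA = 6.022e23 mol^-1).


Number of moles in monolayer = V_m / 22414 = 143.6 / 22414 = 0.00640671
Number of molecules = moles * NA = 0.00640671 * 6.022e23
SA = molecules * sigma / mass
SA = (143.6 / 22414) * 6.022e23 * 0.162e-18 / 0.42
SA = 1488.1 m^2/g

1488.1


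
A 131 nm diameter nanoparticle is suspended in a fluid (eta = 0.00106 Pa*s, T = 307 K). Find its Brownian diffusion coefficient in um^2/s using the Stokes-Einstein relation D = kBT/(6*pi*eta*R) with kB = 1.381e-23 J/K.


Radius R = 131/2 = 65.5 nm = 6.55e-08 m
D = kB*T / (6*pi*eta*R)
D = 1.381e-23 * 307 / (6 * pi * 0.00106 * 6.55e-08)
D = 3.23954e-12 m^2/s = 3.24 um^2/s

3.24


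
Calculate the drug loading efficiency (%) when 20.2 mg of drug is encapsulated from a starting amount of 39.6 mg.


Drug loading efficiency = (drug loaded / drug initial) * 100
DLE = 20.2 / 39.6 * 100
DLE = 0.5101 * 100
DLE = 51.01%

51.01


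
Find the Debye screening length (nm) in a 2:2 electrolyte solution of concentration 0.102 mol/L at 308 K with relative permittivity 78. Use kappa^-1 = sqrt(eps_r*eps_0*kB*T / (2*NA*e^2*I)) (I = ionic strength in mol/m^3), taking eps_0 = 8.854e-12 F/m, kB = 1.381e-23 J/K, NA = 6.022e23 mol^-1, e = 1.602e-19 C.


Ionic strength I = 0.102 * 2^2 * 1000 = 408 mol/m^3
kappa^-1 = sqrt(78 * 8.854e-12 * 1.381e-23 * 308 / (2 * 6.022e23 * (1.602e-19)^2 * 408))
kappa^-1 = 0.483 nm

0.483


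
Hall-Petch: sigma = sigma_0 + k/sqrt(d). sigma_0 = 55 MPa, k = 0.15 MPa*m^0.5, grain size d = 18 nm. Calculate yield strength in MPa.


d = 18 nm = 1.8e-08 m
sqrt(d) = 0.0001341641
Hall-Petch contribution = k / sqrt(d) = 0.15 / 0.0001341641 = 1118.0 MPa
sigma = sigma_0 + k/sqrt(d) = 55 + 1118.0 = 1173.0 MPa

1173.0


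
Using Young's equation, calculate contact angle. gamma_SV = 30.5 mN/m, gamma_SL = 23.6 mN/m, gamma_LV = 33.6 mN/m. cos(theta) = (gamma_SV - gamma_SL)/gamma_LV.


cos(theta) = (gamma_SV - gamma_SL) / gamma_LV
cos(theta) = (30.5 - 23.6) / 33.6
cos(theta) = 0.205357
theta = arccos(0.205357) = 78.15 degrees

78.15


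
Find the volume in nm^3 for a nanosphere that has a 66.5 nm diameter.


Radius r = 66.5/2 = 33.25 nm
Volume V = (4/3) * pi * r^3
V = (4/3) * pi * (33.25)^3
V = 153979.73 nm^3

153979.73


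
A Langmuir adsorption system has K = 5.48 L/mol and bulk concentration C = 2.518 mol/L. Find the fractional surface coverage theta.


Langmuir isotherm: theta = K*C / (1 + K*C)
K*C = 5.48 * 2.518 = 13.79864
theta = 13.79864 / (1 + 13.79864) = 13.79864 / 14.79864
theta = 0.9324

0.9324


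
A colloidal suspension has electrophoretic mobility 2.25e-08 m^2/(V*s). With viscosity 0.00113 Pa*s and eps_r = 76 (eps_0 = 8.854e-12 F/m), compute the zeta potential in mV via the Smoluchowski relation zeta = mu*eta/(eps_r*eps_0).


Smoluchowski equation: zeta = mu * eta / (eps_r * eps_0)
zeta = 2.25e-08 * 0.00113 / (76 * 8.854e-12)
zeta = 0.037784 V = 37.78 mV

37.78


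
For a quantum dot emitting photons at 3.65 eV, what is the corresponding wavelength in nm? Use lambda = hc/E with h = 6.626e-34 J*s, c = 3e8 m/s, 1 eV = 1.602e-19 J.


Convert energy: E = 3.65 eV = 3.65 * 1.602e-19 = 5.8473e-19 J
lambda = h*c / E = 6.626e-34 * 3e8 / 5.8473e-19
lambda = 3.39952e-07 m = 340.0 nm

340.0


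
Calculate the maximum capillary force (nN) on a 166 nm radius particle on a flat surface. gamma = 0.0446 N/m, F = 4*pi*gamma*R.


Convert radius: R = 166 nm = 1.66e-07 m
F = 4 * pi * gamma * R
F = 4 * pi * 0.0446 * 1.66e-07
F = 9.30364e-08 N = 93.0364 nN

93.0364


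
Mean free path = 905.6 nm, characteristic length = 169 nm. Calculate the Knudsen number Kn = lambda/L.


Knudsen number Kn = lambda / L
Kn = 905.6 / 169
Kn = 5.3586

5.3586


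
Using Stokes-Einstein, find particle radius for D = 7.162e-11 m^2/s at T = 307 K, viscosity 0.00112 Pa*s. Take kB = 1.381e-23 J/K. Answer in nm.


Stokes-Einstein: R = kB*T / (6*pi*eta*D)
R = 1.381e-23 * 307 / (6 * pi * 0.00112 * 7.162e-11)
R = 2.804e-09 m = 2.8 nm

2.8


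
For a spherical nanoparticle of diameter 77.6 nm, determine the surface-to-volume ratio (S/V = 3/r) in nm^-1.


Radius r = 77.6/2 = 38.8 nm
S/V = 3 / r = 3 / 38.8
S/V = 0.0773 nm^-1

0.0773


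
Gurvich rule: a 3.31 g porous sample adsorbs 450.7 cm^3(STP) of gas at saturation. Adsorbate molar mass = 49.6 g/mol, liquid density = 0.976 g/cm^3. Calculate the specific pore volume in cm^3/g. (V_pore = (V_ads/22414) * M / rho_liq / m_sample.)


Moles adsorbed n = V_ads / 22414 = 450.7 / 22414 = 2.010797e-02 mol
Liquid volume V_liq = n * M / rho_liq = 2.010797e-02 * 49.6 / 0.976 = 1.02188 cm^3
Specific pore volume V_pore = V_liq / m_sample = 1.02188 / 3.31
V_pore = 0.3087 cm^3/g

0.3087


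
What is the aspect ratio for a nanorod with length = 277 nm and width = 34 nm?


Aspect ratio AR = length / diameter
AR = 277 / 34
AR = 8.15

8.15


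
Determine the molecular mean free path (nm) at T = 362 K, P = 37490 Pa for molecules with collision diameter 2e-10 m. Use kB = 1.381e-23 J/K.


Mean free path: lambda = kB*T / (sqrt(2) * pi * d^2 * P)
lambda = 1.381e-23 * 362 / (sqrt(2) * pi * (2e-10)^2 * 37490)
lambda = 7.50347e-07 m
lambda = 750.35 nm

750.35


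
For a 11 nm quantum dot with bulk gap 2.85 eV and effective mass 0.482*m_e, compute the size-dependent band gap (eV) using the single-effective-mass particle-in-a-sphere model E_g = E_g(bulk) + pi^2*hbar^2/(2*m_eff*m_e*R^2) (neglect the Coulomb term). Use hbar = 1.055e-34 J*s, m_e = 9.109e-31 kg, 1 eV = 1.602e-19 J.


Radius R = 11/2 nm = 5.5e-09 m
Confinement energy dE = pi^2 * hbar^2 / (2 * m_eff * m_e * R^2)
dE = pi^2 * (1.055e-34)^2 / (2 * 0.482 * 9.109e-31 * (5.5e-09)^2) J, divided by 1.602e-19 J/eV
dE = 0.0258 eV
Total band gap = E_g(bulk) + dE = 2.85 + 0.0258 = 2.8758 eV

2.8758


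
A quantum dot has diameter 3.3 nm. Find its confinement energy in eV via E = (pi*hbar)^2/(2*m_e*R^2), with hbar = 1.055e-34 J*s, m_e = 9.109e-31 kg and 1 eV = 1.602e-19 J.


Radius R = 3.3/2 = 1.65 nm = 1.65e-09 m
E = (pi * 1.055e-34)^2 / (2 * 9.109e-31 * (1.65e-09)^2)
E(J) = 2.21481e-20
E = E(J) / 1.602e-19 = 0.1383 eV

0.1383


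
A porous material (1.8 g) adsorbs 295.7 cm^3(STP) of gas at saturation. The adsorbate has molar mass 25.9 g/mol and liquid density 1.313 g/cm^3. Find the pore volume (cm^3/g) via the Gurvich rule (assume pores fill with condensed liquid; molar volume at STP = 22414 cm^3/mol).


Moles adsorbed n = V_ads / 22414 = 295.7 / 22414 = 1.319265e-02 mol
Liquid volume V_liq = n * M / rho_liq = 1.319265e-02 * 25.9 / 1.313 = 0.26024 cm^3
Specific pore volume V_pore = V_liq / m_sample = 0.26024 / 1.8
V_pore = 0.1446 cm^3/g

0.1446


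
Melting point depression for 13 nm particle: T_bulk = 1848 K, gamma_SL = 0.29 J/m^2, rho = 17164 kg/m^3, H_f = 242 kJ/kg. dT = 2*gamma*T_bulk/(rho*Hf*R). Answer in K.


Radius R = 13/2 = 6.5 nm = 6.5e-09 m
Convert H_f = 242 kJ/kg = 242000 J/kg
dT = 2 * gamma_SL * T_bulk / (rho * H_f * R)
dT = 2 * 0.29 * 1848 / (17164 * 242000 * 6.5e-09)
dT = 39.7 K

39.7


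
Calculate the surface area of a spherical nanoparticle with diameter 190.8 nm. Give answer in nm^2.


Radius r = 190.8/2 = 95.4 nm
Surface area SA = 4 * pi * r^2
SA = 4 * pi * (95.4)^2
SA = 114368.55 nm^2

114368.55


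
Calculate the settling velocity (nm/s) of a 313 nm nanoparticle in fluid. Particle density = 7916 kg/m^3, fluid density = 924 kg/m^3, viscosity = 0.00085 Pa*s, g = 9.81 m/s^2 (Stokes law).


Radius R = 313/2 nm = 1.565e-07 m
Density difference = 7916 - 924 = 6992 kg/m^3
v = 2 * R^2 * (rho_p - rho_f) * g / (9 * eta)
v = 2 * (1.565e-07)^2 * 6992 * 9.81 / (9 * 0.00085)
v = 4.39205e-07 m/s = 439.2054 nm/s

439.2054


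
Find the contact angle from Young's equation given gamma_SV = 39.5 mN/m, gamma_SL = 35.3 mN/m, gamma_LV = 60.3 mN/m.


cos(theta) = (gamma_SV - gamma_SL) / gamma_LV
cos(theta) = (39.5 - 35.3) / 60.3
cos(theta) = 0.069652
theta = arccos(0.069652) = 86.01 degrees

86.01


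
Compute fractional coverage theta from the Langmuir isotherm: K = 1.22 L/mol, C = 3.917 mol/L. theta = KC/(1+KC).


Langmuir isotherm: theta = K*C / (1 + K*C)
K*C = 1.22 * 3.917 = 4.77874
theta = 4.77874 / (1 + 4.77874) = 4.77874 / 5.77874
theta = 0.827

0.827


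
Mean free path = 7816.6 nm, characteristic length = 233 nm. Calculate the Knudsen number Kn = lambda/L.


Knudsen number Kn = lambda / L
Kn = 7816.6 / 233
Kn = 33.5476

33.5476


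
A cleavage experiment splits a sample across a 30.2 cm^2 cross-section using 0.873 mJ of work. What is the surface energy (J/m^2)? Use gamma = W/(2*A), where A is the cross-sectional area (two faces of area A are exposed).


Convert: A = 30.2 cm^2 = 0.00302 m^2, W = 0.873 mJ = 0.000873 J
Cleaving exposes two faces of area A, so total new surface = 2*A and gamma = W / (2*A)
gamma = 0.000873 / (2 * 0.00302)
gamma = 0.145 J/m^2

0.145
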